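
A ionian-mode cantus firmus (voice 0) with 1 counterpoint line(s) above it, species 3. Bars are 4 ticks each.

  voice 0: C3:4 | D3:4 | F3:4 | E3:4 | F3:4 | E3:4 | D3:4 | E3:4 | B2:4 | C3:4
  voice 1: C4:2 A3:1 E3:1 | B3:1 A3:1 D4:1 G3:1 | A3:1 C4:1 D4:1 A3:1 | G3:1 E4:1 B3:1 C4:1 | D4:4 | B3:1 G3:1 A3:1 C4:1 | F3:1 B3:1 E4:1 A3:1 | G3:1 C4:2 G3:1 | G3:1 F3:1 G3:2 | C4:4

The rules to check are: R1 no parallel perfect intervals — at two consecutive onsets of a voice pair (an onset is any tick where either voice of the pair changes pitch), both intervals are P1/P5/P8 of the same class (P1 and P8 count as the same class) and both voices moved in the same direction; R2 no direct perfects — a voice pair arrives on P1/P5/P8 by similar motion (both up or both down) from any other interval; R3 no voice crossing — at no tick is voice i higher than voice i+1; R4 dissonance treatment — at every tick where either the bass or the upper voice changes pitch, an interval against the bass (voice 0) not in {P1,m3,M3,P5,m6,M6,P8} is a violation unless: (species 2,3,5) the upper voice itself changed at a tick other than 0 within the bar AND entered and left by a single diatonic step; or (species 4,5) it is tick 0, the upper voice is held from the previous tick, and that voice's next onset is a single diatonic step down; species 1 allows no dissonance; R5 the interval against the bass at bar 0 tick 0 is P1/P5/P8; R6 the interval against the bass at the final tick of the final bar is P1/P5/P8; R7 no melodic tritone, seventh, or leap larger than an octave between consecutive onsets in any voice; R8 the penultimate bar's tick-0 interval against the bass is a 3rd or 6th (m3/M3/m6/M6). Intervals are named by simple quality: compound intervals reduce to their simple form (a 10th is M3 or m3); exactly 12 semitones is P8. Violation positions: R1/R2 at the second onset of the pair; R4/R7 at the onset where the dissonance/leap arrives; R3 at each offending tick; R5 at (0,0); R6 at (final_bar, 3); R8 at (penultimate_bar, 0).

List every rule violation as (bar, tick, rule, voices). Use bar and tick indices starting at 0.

bar 0: v0=C3 v1=C4 downbeat P8
bar 1: v0=D3 v1=B3 downbeat M6
bar 2: v0=F3 v1=A3 downbeat M3
bar 3: v0=E3 v1=G3 downbeat m3
bar 4: v0=F3 v1=D4 downbeat M6
bar 5: v0=E3 v1=B3 downbeat P5
bar 6: v0=D3 v1=F3 downbeat m3
bar 7: v0=E3 v1=G3 downbeat m3
bar 8: v0=B2 v1=G3 downbeat m6
bar 9: v0=C3 v1=C4 downbeat P8
  -> R4 @ bar 1 tick 3 v(0, 1): D3/G3 P4 untreated
  -> R2 @ bar 5 tick 0 v(0, 1): F3/D4 M6 -> E3/B3 P5 similar
  -> R4 @ bar 5 tick 2 v(0, 1): E3/A3 P4 untreated
  -> R7 @ bar 6 tick 1 v(1,): F3->B3 leap 6st
  -> R4 @ bar 6 tick 2 v(0, 1): D3/E4 M2 untreated
  -> R2 @ bar 9 tick 0 v(0, 1): B2/G3 m6 -> C3/C4 P8 similar

(1, 3, R4, (0, 1))
(5, 0, R2, (0, 1))
(5, 2, R4, (0, 1))
(6, 1, R7, (1,))
(6, 2, R4, (0, 1))
(9, 0, R2, (0, 1))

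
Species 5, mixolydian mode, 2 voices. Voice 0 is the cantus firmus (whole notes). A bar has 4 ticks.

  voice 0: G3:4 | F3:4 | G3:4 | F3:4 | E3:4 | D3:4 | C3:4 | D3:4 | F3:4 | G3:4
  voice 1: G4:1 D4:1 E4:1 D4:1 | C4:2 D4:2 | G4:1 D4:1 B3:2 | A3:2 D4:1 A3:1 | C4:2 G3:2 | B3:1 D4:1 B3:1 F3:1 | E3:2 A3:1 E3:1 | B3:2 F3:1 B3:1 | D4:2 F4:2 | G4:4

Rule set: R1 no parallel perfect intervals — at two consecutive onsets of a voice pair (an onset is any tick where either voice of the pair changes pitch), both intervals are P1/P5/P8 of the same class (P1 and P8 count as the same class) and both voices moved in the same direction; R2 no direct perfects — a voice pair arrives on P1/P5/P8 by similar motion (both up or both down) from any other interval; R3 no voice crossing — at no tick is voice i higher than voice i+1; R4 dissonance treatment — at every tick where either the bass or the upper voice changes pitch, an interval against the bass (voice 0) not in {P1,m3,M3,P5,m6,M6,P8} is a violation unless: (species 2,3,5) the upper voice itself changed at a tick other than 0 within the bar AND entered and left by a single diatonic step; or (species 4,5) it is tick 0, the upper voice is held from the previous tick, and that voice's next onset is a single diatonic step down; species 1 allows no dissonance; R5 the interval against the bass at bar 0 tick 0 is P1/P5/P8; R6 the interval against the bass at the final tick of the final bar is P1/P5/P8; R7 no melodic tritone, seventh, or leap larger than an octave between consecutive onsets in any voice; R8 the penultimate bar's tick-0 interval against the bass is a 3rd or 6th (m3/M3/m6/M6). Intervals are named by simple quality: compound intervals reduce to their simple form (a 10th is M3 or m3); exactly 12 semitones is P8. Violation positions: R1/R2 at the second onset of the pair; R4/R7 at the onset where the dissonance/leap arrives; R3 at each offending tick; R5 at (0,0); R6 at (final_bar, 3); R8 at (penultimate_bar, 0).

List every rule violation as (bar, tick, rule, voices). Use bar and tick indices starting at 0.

(1, 0, R1, (0, 1))
(2, 0, R2, (0, 1))
(5, 3, R7, (1,))
(7, 2, R7, (1,))
(7, 3, R7, (1,))
(9, 0, R1, (0, 1))

bar 0: v0=G3 v1=G4 downbeat P8
bar 1: v0=F3 v1=C4 downbeat P5
bar 2: v0=G3 v1=G4 downbeat P8
bar 3: v0=F3 v1=A3 downbeat M3
bar 4: v0=E3 v1=C4 downbeat m6
bar 5: v0=D3 v1=B3 downbeat M6
bar 6: v0=C3 v1=E3 downbeat M3
bar 7: v0=D3 v1=B3 downbeat M6
bar 8: v0=F3 v1=D4 downbeat M6
bar 9: v0=G3 v1=G4 downbeat P8
  -> R1 @ bar 1 tick 0 v(0, 1): G3/D4 P5 -> F3/C4 P5 similar
  -> R2 @ bar 2 tick 0 v(0, 1): F3/D4 M6 -> G3/G4 P8 similar
  -> R7 @ bar 5 tick 3 v(1,): B3->F3 leap 6st
  -> R7 @ bar 7 tick 2 v(1,): B3->F3 leap 6st
  -> R7 @ bar 7 tick 3 v(1,): F3->B3 leap 6st
  -> R1 @ bar 9 tick 0 v(0, 1): F3/F4 P8 -> G3/G4 P8 similar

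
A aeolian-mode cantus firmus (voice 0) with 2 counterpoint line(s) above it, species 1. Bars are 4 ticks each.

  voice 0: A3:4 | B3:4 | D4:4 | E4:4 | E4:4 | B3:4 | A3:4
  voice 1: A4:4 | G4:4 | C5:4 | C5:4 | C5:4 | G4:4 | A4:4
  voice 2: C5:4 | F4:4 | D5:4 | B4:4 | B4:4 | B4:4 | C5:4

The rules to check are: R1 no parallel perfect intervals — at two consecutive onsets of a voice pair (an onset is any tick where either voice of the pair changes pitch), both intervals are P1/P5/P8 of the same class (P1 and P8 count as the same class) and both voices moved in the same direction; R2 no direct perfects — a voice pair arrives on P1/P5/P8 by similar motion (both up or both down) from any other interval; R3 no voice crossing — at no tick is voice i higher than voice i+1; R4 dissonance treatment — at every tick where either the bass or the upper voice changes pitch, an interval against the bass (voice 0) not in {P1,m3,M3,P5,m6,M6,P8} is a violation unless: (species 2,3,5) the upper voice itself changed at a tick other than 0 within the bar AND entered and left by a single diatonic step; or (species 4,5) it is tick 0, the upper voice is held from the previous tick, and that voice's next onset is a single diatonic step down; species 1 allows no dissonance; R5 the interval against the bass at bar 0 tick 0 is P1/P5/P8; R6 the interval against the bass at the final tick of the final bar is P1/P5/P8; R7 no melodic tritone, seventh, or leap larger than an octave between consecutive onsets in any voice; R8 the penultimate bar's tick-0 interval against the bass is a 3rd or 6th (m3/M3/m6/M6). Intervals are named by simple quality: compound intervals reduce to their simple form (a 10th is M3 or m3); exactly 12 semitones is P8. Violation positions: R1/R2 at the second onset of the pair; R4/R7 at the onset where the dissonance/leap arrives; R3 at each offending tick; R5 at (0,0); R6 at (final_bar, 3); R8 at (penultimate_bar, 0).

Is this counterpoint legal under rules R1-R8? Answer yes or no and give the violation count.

No (18 violations)

bar 0: v0=A3 v1=A4 v2=C5 (m3)
bar 1: v0=B3 v1=G4 v2=F4 (TT)
bar 2: v0=D4 v1=C5 v2=D5 (P8)
bar 3: v0=E4 v1=C5 v2=B4 (P5)
bar 4: v0=E4 v1=C5 v2=B4 (P5)
bar 5: v0=B3 v1=G4 v2=B4 (P8)
bar 6: v0=A3 v1=A4 v2=C5 (m3)
  R5 @ bar0.0: opens on m3
  R3 @ bar1.0: G4 above F4
  R4 @ bar1.0: B3/F4 TT untreated
  R3 @ bar1.1: G4 above F4
  R3 @ bar1.2: G4 above F4
  R3 @ bar1.3: G4 above F4
  R2 @ bar2.0: B3/F4 TT -> D4/D5 P8 similar
  R4 @ bar2.0: D4/C5 m7 untreated
  R3 @ bar3.0: C5 above B4
  R3 @ bar3.1: C5 above B4
  R3 @ bar3.2: C5 above B4
  R3 @ bar3.3: C5 above B4
  R3 @ bar4.0: C5 above B4
  R3 @ bar4.1: C5 above B4
  R3 @ bar4.2: C5 above B4
  R3 @ bar4.3: C5 above B4
  R8 @ bar5.0: penult P8 not 3rd/6th
  R6 @ bar6.3: closes on m3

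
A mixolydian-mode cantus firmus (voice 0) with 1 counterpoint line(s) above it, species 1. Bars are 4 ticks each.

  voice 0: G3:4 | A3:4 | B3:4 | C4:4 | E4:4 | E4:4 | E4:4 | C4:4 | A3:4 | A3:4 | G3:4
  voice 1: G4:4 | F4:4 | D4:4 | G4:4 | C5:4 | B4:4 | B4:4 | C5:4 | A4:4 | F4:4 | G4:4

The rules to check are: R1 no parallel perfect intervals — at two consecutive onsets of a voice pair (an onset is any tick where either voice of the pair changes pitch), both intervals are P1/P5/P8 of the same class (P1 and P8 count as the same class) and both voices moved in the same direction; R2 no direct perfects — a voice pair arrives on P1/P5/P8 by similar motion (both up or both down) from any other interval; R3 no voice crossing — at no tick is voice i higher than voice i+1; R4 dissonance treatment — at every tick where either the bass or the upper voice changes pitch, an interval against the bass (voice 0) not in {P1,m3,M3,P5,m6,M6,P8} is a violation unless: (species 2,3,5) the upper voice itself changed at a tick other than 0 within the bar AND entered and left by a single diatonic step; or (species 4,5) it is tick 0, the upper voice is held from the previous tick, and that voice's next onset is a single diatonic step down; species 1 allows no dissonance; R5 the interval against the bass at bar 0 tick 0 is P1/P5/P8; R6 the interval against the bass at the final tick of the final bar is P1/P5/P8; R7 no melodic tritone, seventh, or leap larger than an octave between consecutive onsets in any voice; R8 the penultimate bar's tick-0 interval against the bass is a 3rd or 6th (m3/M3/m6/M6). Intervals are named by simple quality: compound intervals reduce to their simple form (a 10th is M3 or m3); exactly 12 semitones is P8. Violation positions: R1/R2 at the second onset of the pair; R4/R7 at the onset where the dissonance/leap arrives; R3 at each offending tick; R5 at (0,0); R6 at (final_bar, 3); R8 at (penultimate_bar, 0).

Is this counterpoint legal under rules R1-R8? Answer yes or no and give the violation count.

bar 0: v0=G3 v1=G4 (P8)
bar 1: v0=A3 v1=F4 (m6)
bar 2: v0=B3 v1=D4 (m3)
bar 3: v0=C4 v1=G4 (P5)
bar 4: v0=E4 v1=C5 (m6)
bar 5: v0=E4 v1=B4 (P5)
bar 6: v0=E4 v1=B4 (P5)
bar 7: v0=C4 v1=C5 (P8)
bar 8: v0=A3 v1=A4 (P8)
bar 9: v0=A3 v1=F4 (m6)
bar 10: v0=G3 v1=G4 (P8)
  R2 @ bar3.0: B3/D4 m3 -> C4/G4 P5 similar
  R1 @ bar8.0: C4/C5 P8 -> A3/A4 P8 similar

No (2 violations)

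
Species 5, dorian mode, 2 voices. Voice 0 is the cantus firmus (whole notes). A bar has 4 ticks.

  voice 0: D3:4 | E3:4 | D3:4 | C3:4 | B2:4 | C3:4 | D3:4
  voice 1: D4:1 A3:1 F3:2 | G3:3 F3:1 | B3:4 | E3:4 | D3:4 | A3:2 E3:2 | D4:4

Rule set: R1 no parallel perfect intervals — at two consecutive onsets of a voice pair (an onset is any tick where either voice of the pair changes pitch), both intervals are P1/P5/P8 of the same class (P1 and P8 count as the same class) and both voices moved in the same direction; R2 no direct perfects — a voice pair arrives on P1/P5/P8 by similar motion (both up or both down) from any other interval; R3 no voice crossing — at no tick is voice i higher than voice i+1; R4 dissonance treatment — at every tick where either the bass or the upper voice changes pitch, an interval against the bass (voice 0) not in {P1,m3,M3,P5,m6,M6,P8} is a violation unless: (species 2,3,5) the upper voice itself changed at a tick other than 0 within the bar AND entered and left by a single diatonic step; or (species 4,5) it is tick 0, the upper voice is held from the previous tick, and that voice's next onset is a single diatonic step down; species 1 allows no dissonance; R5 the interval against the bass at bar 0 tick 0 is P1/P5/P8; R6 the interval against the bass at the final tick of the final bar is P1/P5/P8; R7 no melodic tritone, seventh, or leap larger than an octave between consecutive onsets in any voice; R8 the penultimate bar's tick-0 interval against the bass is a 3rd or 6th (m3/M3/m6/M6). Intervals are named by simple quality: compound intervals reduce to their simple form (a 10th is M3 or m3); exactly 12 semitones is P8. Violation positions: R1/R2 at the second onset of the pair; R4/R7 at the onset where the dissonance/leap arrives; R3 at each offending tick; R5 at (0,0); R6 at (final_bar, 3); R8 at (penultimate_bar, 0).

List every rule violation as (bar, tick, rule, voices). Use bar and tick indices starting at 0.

bar 0: v0=D3 v1=D4 downbeat P8
bar 1: v0=E3 v1=G3 downbeat m3
bar 2: v0=D3 v1=B3 downbeat M6
bar 3: v0=C3 v1=E3 downbeat M3
bar 4: v0=B2 v1=D3 downbeat m3
bar 5: v0=C3 v1=A3 downbeat M6
bar 6: v0=D3 v1=D4 downbeat P8
  -> R4 @ bar 1 tick 3 v(0, 1): E3/F3 m2 untreated
  -> R7 @ bar 2 tick 0 v(1,): F3->B3 leap 6st
  -> R2 @ bar 6 tick 0 v(0, 1): C3/E3 M3 -> D3/D4 P8 similar
  -> R7 @ bar 6 tick 0 v(1,): E3->D4 leap 10st

(1, 3, R4, (0, 1))
(2, 0, R7, (1,))
(6, 0, R2, (0, 1))
(6, 0, R7, (1,))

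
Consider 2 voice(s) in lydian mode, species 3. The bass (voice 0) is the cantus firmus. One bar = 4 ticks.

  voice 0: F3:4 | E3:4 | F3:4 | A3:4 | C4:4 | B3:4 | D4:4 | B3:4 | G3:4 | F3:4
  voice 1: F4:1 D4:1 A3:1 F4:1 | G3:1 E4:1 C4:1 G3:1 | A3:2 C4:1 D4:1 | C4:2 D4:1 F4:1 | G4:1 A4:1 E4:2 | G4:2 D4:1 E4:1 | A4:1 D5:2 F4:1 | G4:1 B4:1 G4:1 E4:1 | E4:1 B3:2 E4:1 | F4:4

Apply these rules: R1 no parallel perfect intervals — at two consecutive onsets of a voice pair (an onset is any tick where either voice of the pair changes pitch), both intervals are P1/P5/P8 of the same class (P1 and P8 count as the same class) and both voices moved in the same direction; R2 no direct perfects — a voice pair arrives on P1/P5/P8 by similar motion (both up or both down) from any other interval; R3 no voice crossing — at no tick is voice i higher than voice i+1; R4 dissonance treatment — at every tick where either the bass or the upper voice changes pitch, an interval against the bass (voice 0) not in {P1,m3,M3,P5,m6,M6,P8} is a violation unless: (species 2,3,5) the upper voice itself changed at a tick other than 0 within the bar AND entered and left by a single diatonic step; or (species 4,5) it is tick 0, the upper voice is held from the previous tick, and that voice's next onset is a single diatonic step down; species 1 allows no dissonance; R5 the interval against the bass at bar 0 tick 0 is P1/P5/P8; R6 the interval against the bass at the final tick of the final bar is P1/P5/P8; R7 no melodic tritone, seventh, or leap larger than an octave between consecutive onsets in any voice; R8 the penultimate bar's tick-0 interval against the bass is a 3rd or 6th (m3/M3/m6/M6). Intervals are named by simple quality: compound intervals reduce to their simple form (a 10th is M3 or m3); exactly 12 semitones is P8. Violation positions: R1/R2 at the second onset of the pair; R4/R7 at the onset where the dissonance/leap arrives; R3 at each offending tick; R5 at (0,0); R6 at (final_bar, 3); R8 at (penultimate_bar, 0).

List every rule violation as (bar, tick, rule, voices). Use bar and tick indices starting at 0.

bar 0: v0=F3 v1=F4 downbeat P8
bar 1: v0=E3 v1=G3 downbeat m3
bar 2: v0=F3 v1=A3 downbeat M3
bar 3: v0=A3 v1=C4 downbeat m3
bar 4: v0=C4 v1=G4 downbeat P5
bar 5: v0=B3 v1=G4 downbeat m6
bar 6: v0=D4 v1=A4 downbeat P5
bar 7: v0=B3 v1=G4 downbeat m6
bar 8: v0=G3 v1=E4 downbeat M6
bar 9: v0=F3 v1=F4 downbeat P8
  -> R7 @ bar 1 tick 0 v(1,): F4->G3 leap 10st
  -> R4 @ bar 3 tick 2 v(0, 1): A3/D4 P4 untreated
  -> R2 @ bar 4 tick 0 v(0, 1): A3/F4 m6 -> C4/G4 P5 similar
  -> R4 @ bar 5 tick 3 v(0, 1): B3/E4 P4 untreated
  -> R2 @ bar 6 tick 0 v(0, 1): B3/E4 P4 -> D4/A4 P5 similar
  -> R4 @ bar 7 tick 3 v(0, 1): B3/E4 P4 untreated

(1, 0, R7, (1,))
(3, 2, R4, (0, 1))
(4, 0, R2, (0, 1))
(5, 3, R4, (0, 1))
(6, 0, R2, (0, 1))
(7, 3, R4, (0, 1))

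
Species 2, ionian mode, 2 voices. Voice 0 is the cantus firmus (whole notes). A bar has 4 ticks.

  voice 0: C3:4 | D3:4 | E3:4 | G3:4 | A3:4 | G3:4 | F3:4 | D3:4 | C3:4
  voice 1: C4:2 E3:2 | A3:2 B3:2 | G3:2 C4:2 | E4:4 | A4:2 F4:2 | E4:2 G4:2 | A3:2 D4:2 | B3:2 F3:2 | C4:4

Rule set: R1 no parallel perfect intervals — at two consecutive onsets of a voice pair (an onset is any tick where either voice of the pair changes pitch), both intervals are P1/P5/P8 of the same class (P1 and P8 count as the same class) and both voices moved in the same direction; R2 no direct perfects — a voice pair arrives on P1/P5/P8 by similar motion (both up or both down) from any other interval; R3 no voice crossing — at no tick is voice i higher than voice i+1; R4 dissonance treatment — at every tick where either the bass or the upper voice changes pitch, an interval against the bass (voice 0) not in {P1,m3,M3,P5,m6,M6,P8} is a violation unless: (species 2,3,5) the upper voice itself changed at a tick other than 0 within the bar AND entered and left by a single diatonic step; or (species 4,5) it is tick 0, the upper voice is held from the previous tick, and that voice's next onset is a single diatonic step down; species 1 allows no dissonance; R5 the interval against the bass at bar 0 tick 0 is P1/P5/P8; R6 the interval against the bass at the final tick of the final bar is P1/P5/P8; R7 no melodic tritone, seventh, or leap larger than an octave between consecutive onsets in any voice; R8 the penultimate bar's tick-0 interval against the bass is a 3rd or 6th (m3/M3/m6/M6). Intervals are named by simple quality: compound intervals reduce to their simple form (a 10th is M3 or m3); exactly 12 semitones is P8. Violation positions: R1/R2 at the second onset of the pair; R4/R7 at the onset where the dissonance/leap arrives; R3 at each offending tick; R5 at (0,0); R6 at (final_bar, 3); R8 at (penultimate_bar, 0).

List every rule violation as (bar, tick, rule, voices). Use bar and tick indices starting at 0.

(1, 0, R2, (0, 1))
(4, 0, R2, (0, 1))
(6, 0, R7, (1,))
(7, 2, R7, (1,))

bar 0: v0=C3 v1=C4 downbeat P8
bar 1: v0=D3 v1=A3 downbeat P5
bar 2: v0=E3 v1=G3 downbeat m3
bar 3: v0=G3 v1=E4 downbeat M6
bar 4: v0=A3 v1=A4 downbeat P8
bar 5: v0=G3 v1=E4 downbeat M6
bar 6: v0=F3 v1=A3 downbeat M3
bar 7: v0=D3 v1=B3 downbeat M6
bar 8: v0=C3 v1=C4 downbeat P8
  -> R2 @ bar 1 tick 0 v(0, 1): C3/E3 M3 -> D3/A3 P5 similar
  -> R2 @ bar 4 tick 0 v(0, 1): G3/E4 M6 -> A3/A4 P8 similar
  -> R7 @ bar 6 tick 0 v(1,): G4->A3 leap 10st
  -> R7 @ bar 7 tick 2 v(1,): B3->F3 leap 6st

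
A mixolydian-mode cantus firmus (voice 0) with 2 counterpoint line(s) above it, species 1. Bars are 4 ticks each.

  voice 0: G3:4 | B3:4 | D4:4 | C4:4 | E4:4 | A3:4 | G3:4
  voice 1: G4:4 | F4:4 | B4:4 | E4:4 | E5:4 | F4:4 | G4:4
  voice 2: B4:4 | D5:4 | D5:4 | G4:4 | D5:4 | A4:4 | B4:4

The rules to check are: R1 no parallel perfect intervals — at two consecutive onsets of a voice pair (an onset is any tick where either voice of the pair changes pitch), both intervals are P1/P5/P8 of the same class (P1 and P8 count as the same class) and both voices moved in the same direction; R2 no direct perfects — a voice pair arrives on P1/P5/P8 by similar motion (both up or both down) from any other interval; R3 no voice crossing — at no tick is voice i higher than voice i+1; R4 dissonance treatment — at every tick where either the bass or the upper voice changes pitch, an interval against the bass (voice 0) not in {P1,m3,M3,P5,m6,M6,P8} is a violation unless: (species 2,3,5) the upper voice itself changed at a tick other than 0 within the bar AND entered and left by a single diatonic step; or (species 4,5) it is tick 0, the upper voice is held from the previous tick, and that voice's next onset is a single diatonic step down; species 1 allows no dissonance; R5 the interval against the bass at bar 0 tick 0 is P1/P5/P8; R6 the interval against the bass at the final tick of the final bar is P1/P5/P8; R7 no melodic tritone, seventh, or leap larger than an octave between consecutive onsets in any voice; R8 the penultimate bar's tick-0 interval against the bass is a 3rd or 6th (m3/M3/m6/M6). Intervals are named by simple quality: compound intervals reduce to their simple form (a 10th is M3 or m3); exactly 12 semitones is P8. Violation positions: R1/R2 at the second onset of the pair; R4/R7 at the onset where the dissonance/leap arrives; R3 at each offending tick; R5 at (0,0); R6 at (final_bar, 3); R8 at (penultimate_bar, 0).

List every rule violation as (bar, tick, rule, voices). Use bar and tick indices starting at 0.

(0, 0, R5, (0, 2))
(1, 0, R4, (0, 1))
(2, 0, R7, (1,))
(3, 0, R2, (0, 2))
(4, 0, R2, (0, 1))
(4, 0, R3, (1, 2))
(4, 0, R4, (0, 2))
(4, 1, R3, (1, 2))
(4, 2, R3, (1, 2))
(4, 3, R3, (1, 2))
(5, 0, R2, (0, 2))
(5, 0, R7, (1,))
(5, 0, R8, (0, 2))
(6, 3, R6, (0, 2))

bar 0: v0=G3 v1=G4 v2=B4 downbeat M3
bar 1: v0=B3 v1=F4 v2=D5 downbeat m3
bar 2: v0=D4 v1=B4 v2=D5 downbeat P8
bar 3: v0=C4 v1=E4 v2=G4 downbeat P5
bar 4: v0=E4 v1=E5 v2=D5 downbeat m7
bar 5: v0=A3 v1=F4 v2=A4 downbeat P8
bar 6: v0=G3 v1=G4 v2=B4 downbeat M3
  -> R5 @ bar 0 tick 0 v(0, 2): opens on M3
  -> R4 @ bar 1 tick 0 v(0, 1): B3/F4 TT untreated
  -> R7 @ bar 2 tick 0 v(1,): F4->B4 leap 6st
  -> R2 @ bar 3 tick 0 v(0, 2): D4/D5 P8 -> C4/G4 P5 similar
  -> R2 @ bar 4 tick 0 v(0, 1): C4/E4 M3 -> E4/E5 P8 similar
  -> R3 @ bar 4 tick 0 v(1, 2): E5 above D5
  -> R4 @ bar 4 tick 0 v(0, 2): E4/D5 m7 untreated
  -> R3 @ bar 4 tick 1 v(1, 2): E5 above D5
  -> R3 @ bar 4 tick 2 v(1, 2): E5 above D5
  -> R3 @ bar 4 tick 3 v(1, 2): E5 above D5
  -> R2 @ bar 5 tick 0 v(0, 2): E4/D5 m7 -> A3/A4 P8 similar
  -> R7 @ bar 5 tick 0 v(1,): E5->F4 leap 11st
  -> R8 @ bar 5 tick 0 v(0, 2): penult P8 not 3rd/6th
  -> R6 @ bar 6 tick 3 v(0, 2): closes on M3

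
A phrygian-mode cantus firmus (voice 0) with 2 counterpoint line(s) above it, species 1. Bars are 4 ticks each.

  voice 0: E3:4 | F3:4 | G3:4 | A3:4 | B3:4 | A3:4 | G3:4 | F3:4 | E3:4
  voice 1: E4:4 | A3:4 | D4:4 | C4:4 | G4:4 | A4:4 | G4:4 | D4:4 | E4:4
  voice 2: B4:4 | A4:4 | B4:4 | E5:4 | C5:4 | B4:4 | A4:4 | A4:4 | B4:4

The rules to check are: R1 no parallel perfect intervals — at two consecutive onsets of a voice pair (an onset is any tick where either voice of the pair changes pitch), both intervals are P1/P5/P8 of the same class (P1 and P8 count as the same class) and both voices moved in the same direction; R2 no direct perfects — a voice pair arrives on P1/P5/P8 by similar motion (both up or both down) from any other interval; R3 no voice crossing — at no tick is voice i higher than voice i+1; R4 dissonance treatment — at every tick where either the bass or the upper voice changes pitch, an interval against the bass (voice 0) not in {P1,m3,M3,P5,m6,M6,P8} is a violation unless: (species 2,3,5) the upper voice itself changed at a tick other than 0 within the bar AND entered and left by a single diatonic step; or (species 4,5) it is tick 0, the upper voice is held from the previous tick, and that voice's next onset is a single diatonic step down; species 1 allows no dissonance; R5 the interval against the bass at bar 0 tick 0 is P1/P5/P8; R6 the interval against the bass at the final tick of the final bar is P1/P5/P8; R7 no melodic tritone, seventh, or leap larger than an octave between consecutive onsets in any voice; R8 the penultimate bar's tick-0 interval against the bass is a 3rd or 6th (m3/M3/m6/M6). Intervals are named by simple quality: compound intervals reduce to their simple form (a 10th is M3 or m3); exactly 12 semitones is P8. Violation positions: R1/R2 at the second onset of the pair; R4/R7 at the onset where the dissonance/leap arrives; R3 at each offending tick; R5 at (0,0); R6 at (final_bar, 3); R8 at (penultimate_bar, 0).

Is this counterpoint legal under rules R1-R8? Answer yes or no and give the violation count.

bar 0: v0=E3 v1=E4 v2=B4 (P5)
bar 1: v0=F3 v1=A3 v2=A4 (M3)
bar 2: v0=G3 v1=D4 v2=B4 (M3)
bar 3: v0=A3 v1=C4 v2=E5 (P5)
bar 4: v0=B3 v1=G4 v2=C5 (m2)
bar 5: v0=A3 v1=A4 v2=B4 (M2)
bar 6: v0=G3 v1=G4 v2=A4 (M2)
bar 7: v0=F3 v1=D4 v2=A4 (M3)
bar 8: v0=E3 v1=E4 v2=B4 (P5)
  R2 @ bar1.0: E4/B4 P5 -> A3/A4 P8 similar
  R2 @ bar2.0: F3/A3 M3 -> G3/D4 P5 similar
  R2 @ bar3.0: G3/B4 M3 -> A3/E5 P5 similar
  R4 @ bar4.0: B3/C5 m2 untreated
  R4 @ bar5.0: A3/B4 M2 untreated
  R1 @ bar6.0: A3/A4 P8 -> G3/G4 P8 similar
  R4 @ bar6.0: G3/A4 M2 untreated
  R1 @ bar8.0: D4/A4 P5 -> E4/B4 P5 similar

No (8 violations)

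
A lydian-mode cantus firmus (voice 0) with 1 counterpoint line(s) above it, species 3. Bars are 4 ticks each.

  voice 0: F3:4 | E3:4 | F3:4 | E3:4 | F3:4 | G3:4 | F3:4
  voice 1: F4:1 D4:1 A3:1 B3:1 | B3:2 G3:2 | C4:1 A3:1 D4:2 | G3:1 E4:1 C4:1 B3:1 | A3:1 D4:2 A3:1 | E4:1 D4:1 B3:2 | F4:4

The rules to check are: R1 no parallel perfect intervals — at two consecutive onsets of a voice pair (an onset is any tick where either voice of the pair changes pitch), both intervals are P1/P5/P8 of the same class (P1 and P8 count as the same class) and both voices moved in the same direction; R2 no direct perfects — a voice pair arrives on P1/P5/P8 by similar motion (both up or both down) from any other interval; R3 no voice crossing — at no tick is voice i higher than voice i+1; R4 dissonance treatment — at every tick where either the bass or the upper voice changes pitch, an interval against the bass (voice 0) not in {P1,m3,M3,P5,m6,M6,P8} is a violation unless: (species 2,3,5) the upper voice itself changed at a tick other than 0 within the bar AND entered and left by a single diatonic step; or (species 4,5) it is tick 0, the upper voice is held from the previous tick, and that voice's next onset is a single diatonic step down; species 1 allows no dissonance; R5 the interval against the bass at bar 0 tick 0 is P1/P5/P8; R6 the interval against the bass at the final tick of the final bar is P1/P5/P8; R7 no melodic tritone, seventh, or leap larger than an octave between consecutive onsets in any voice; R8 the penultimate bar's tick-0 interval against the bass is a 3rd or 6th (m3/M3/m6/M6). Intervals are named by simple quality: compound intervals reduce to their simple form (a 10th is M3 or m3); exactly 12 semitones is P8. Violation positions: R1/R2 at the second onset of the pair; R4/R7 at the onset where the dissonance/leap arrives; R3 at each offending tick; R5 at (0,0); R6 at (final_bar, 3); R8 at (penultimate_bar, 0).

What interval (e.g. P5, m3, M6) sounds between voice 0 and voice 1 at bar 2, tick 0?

P5

voice 0=F3 voice 1=C4 -> P5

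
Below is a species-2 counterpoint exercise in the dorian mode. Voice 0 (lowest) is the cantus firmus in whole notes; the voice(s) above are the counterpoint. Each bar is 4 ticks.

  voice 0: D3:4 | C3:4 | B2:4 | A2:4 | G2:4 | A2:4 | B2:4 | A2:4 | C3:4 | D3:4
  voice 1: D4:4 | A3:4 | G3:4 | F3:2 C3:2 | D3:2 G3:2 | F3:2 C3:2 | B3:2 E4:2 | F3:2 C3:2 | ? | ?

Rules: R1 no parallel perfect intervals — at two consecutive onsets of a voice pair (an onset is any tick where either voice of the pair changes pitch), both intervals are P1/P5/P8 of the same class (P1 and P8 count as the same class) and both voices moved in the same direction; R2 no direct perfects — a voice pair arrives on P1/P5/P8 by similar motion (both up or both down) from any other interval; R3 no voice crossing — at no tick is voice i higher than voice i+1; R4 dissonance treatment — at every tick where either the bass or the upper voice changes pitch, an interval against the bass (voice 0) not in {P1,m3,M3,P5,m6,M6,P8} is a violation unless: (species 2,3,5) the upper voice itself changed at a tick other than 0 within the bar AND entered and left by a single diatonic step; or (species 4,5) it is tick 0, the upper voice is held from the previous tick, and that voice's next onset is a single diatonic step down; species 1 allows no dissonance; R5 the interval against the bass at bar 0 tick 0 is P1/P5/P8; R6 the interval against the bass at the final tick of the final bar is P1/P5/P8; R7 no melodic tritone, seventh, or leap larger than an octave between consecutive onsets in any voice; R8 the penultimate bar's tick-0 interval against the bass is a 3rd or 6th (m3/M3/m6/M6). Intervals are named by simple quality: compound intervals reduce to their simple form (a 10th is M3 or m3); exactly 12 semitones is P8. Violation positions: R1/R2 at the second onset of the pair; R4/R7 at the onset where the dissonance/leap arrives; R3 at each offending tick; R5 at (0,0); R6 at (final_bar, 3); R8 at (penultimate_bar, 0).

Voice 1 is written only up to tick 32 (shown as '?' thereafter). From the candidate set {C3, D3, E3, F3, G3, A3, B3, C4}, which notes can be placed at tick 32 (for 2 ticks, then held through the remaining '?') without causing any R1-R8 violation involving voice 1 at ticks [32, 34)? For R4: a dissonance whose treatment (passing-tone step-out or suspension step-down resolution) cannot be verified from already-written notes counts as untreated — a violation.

C3: violates R8
D3: violates R4,R8
E3: legal
F3: violates R4,R8
G3: violates R2,R8
A3: legal
B3: violates R4,R7,R8
C4: violates R2,R8

{A3, E3}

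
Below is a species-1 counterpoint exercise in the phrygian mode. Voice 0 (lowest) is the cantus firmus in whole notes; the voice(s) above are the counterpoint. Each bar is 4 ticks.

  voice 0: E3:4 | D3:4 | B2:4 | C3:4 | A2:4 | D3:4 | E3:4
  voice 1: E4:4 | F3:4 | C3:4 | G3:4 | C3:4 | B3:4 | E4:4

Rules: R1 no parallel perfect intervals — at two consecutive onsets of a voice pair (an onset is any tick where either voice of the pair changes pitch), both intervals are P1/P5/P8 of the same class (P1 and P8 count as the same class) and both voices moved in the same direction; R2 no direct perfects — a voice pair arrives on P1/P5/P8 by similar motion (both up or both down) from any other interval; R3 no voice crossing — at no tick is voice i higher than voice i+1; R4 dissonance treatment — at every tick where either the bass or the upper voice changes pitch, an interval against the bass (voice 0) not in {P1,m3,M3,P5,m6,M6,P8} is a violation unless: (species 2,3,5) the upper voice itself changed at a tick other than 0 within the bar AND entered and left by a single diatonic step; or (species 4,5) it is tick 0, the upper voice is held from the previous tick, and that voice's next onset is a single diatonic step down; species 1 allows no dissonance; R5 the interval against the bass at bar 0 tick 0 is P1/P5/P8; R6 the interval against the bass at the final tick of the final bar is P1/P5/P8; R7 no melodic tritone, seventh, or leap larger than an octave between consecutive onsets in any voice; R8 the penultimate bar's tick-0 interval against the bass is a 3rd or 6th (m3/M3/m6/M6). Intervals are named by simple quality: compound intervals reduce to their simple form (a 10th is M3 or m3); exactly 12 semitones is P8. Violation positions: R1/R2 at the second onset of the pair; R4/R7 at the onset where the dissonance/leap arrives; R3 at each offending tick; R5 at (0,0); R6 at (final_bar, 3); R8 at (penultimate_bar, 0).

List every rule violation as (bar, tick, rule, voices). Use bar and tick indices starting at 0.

bar 0: v0=E3 v1=E4 downbeat P8
bar 1: v0=D3 v1=F3 downbeat m3
bar 2: v0=B2 v1=C3 downbeat m2
bar 3: v0=C3 v1=G3 downbeat P5
bar 4: v0=A2 v1=C3 downbeat m3
bar 5: v0=D3 v1=B3 downbeat M6
bar 6: v0=E3 v1=E4 downbeat P8
  -> R7 @ bar 1 tick 0 v(1,): E4->F3 leap 11st
  -> R4 @ bar 2 tick 0 v(0, 1): B2/C3 m2 untreated
  -> R2 @ bar 3 tick 0 v(0, 1): B2/C3 m2 -> C3/G3 P5 similar
  -> R7 @ bar 5 tick 0 v(1,): C3->B3 leap 11st
  -> R2 @ bar 6 tick 0 v(0, 1): D3/B3 M6 -> E3/E4 P8 similar

(1, 0, R7, (1,))
(2, 0, R4, (0, 1))
(3, 0, R2, (0, 1))
(5, 0, R7, (1,))
(6, 0, R2, (0, 1))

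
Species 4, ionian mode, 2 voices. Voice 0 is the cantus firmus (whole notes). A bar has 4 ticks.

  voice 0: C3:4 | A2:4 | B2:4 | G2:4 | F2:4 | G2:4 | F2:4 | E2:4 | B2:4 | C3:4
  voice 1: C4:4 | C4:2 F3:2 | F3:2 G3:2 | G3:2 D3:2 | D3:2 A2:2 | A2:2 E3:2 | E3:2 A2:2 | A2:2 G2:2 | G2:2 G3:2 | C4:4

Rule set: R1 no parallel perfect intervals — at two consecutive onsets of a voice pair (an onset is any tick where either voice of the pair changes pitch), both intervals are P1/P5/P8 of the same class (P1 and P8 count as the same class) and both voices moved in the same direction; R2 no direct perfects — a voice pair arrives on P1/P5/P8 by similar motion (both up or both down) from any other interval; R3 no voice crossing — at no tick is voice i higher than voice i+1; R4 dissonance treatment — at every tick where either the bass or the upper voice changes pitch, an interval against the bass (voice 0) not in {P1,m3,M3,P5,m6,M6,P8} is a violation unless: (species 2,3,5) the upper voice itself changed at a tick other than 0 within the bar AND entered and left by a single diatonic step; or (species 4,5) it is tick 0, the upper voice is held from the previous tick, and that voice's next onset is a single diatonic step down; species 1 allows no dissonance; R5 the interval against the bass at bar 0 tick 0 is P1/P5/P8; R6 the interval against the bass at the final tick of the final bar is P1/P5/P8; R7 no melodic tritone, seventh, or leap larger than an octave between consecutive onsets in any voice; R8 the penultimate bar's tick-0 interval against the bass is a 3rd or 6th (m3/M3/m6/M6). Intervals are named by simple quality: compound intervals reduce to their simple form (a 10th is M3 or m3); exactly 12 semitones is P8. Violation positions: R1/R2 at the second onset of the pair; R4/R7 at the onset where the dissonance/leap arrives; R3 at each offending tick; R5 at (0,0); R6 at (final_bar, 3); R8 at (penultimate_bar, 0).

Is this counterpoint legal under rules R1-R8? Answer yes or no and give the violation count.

bar 0: v0=C3 v1=C4 (P8)
bar 1: v0=A2 v1=C4 (m3)
bar 2: v0=B2 v1=F3 (TT)
bar 3: v0=G2 v1=G3 (P8)
bar 4: v0=F2 v1=D3 (M6)
bar 5: v0=G2 v1=A2 (M2)
bar 6: v0=F2 v1=E3 (M7)
bar 7: v0=E2 v1=A2 (P4)
bar 8: v0=B2 v1=G2 (M3)
bar 9: v0=C3 v1=C4 (P8)
  R4 @ bar2.0: B2/F3 TT untreated
  R4 @ bar5.0: G2/A2 M2 untreated
  R4 @ bar6.0: F2/E3 M7 untreated
  R3 @ bar8.0: B2 above G2
  R3 @ bar8.1: B2 above G2
  R2 @ bar9.0: B2/G3 m6 -> C3/C4 P8 similar

No (6 violations)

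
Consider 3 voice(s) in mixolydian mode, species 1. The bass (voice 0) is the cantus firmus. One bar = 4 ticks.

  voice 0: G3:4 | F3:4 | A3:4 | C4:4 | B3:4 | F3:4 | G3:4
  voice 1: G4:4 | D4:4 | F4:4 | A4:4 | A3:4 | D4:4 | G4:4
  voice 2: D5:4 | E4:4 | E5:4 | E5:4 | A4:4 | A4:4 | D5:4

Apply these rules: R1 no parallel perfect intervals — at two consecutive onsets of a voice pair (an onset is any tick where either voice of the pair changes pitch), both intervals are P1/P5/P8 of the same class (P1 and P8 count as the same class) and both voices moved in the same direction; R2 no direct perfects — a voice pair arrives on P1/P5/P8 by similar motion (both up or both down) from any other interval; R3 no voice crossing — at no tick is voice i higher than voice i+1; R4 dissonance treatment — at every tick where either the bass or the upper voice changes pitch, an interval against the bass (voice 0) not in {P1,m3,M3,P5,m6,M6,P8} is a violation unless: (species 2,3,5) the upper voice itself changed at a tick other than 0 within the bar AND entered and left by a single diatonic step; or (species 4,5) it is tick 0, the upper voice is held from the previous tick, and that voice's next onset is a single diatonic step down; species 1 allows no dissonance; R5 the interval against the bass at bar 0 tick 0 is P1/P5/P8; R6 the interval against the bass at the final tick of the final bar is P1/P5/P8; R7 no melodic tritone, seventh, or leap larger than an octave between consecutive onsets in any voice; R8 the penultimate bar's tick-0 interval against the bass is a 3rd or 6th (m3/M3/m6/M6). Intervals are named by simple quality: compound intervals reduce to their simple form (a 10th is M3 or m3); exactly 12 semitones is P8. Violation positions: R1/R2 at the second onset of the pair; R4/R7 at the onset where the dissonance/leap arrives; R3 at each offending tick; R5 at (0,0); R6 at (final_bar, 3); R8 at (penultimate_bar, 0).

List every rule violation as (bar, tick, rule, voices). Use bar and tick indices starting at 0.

bar 0: v0=G3 v1=G4 v2=D5 downbeat P5
bar 1: v0=F3 v1=D4 v2=E4 downbeat M7
bar 2: v0=A3 v1=F4 v2=E5 downbeat P5
bar 3: v0=C4 v1=A4 v2=E5 downbeat M3
bar 4: v0=B3 v1=A3 v2=A4 downbeat m7
bar 5: v0=F3 v1=D4 v2=A4 downbeat M3
bar 6: v0=G3 v1=G4 v2=D5 downbeat P5
  -> R4 @ bar 1 tick 0 v(0, 2): F3/E4 M7 untreated
  -> R7 @ bar 1 tick 0 v(2,): D5->E4 leap 10st
  -> R2 @ bar 2 tick 0 v(0, 2): F3/E4 M7 -> A3/E5 P5 similar
  -> R2 @ bar 4 tick 0 v(1, 2): A4/E5 P5 -> A3/A4 P8 similar
  -> R3 @ bar 4 tick 0 v(0, 1): B3 above A3
  -> R4 @ bar 4 tick 0 v(0, 1): B3/A3 M2 untreated
  -> R4 @ bar 4 tick 0 v(0, 2): B3/A4 m7 untreated
  -> R3 @ bar 4 tick 1 v(0, 1): B3 above A3
  -> R3 @ bar 4 tick 2 v(0, 1): B3 above A3
  -> R3 @ bar 4 tick 3 v(0, 1): B3 above A3
  -> R7 @ bar 5 tick 0 v(0,): B3->F3 leap 6st
  -> R1 @ bar 6 tick 0 v(1, 2): D4/A4 P5 -> G4/D5 P5 similar
  -> R2 @ bar 6 tick 0 v(0, 1): F3/D4 M6 -> G3/G4 P8 similar
  -> R2 @ bar 6 tick 0 v(0, 2): F3/A4 M3 -> G3/D5 P5 similar

(1, 0, R4, (0, 2))
(1, 0, R7, (2,))
(2, 0, R2, (0, 2))
(4, 0, R2, (1, 2))
(4, 0, R3, (0, 1))
(4, 0, R4, (0, 1))
(4, 0, R4, (0, 2))
(4, 1, R3, (0, 1))
(4, 2, R3, (0, 1))
(4, 3, R3, (0, 1))
(5, 0, R7, (0,))
(6, 0, R1, (1, 2))
(6, 0, R2, (0, 1))
(6, 0, R2, (0, 2))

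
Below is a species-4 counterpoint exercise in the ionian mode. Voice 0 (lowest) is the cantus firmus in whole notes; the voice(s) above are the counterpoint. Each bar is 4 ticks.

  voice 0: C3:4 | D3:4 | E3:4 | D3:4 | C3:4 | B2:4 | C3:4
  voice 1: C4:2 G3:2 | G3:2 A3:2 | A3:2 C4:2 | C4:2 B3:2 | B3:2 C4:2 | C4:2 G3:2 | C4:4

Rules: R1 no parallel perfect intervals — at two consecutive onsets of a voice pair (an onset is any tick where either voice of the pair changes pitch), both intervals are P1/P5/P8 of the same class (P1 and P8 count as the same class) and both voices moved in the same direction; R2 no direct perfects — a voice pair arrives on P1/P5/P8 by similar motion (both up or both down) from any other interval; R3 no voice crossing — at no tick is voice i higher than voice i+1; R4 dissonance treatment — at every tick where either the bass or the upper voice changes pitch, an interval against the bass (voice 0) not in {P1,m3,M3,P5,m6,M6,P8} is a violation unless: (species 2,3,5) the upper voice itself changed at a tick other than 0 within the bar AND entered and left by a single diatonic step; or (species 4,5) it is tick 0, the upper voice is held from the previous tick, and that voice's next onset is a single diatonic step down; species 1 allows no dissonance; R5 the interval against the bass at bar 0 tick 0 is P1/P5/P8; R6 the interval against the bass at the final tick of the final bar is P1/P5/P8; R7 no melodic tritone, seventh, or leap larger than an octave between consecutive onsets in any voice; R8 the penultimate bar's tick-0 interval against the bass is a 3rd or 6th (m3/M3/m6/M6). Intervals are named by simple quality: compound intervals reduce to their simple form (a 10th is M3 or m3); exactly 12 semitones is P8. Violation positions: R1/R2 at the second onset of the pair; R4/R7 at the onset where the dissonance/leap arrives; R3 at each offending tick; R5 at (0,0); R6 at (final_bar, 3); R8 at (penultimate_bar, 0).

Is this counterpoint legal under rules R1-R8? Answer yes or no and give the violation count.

bar 0: v0=C3 v1=C4 (P8)
bar 1: v0=D3 v1=G3 (P4)
bar 2: v0=E3 v1=A3 (P4)
bar 3: v0=D3 v1=C4 (m7)
bar 4: v0=C3 v1=B3 (M7)
bar 5: v0=B2 v1=C4 (m2)
bar 6: v0=C3 v1=C4 (P8)
  R4 @ bar1.0: D3/G3 P4 untreated
  R4 @ bar2.0: E3/A3 P4 untreated
  R4 @ bar4.0: C3/B3 M7 untreated
  R4 @ bar5.0: B2/C4 m2 untreated
  R8 @ bar5.0: penult m2 not 3rd/6th
  R2 @ bar6.0: B2/G3 m6 -> C3/C4 P8 similar

No (6 violations)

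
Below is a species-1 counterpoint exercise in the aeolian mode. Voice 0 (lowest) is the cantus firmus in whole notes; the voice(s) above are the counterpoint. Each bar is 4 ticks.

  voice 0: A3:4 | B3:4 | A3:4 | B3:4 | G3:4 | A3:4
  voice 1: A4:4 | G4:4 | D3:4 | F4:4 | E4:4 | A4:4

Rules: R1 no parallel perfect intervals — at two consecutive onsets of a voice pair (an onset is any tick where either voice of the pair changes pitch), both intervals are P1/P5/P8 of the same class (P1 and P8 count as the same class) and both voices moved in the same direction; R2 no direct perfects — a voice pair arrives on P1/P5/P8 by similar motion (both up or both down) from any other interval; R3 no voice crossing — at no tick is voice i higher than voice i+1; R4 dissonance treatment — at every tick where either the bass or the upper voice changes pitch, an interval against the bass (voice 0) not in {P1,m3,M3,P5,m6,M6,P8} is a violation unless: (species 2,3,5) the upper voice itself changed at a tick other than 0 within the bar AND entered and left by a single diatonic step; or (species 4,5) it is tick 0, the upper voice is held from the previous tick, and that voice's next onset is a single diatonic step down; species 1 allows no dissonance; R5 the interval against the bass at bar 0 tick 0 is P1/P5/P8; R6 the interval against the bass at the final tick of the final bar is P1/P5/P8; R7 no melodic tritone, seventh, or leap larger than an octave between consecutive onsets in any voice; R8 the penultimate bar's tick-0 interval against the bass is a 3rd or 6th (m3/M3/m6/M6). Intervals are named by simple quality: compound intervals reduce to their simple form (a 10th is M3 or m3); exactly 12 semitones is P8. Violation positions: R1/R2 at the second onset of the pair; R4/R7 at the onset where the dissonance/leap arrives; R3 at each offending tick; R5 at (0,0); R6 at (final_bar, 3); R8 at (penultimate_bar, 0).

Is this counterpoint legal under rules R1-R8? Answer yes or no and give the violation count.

bar 0: v0=A3 v1=A4 (P8)
bar 1: v0=B3 v1=G4 (m6)
bar 2: v0=A3 v1=D3 (P5)
bar 3: v0=B3 v1=F4 (TT)
bar 4: v0=G3 v1=E4 (M6)
bar 5: v0=A3 v1=A4 (P8)
  R2 @ bar2.0: B3/G4 m6 -> A3/D3 P5 similar
  R3 @ bar2.0: A3 above D3
  R7 @ bar2.0: G4->D3 leap 17st
  R3 @ bar2.1: A3 above D3
  R3 @ bar2.2: A3 above D3
  R3 @ bar2.3: A3 above D3
  R4 @ bar3.0: B3/F4 TT untreated
  R7 @ bar3.0: D3->F4 leap 15st
  R2 @ bar5.0: G3/E4 M6 -> A3/A4 P8 similar

No (9 violations)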